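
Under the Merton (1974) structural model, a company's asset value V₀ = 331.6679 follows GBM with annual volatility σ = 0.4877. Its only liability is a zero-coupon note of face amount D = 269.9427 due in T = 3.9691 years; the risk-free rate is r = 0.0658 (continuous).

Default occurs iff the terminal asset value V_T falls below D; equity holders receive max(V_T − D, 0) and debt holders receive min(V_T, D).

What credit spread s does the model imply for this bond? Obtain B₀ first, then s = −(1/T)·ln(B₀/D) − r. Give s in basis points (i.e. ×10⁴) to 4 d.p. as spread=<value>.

d₁ = [ln(V₀/D) + (r + σ²/2)T] / (σ√T)
   = [ln(331.6679/269.9427) + (0.0658 + 0.5·0.4877²)·3.9691] / (0.4877·√3.9691)
   = [0.205924 + 0.733195] / 0.971625 = 0.966545
d₂ = d₁ − σ√T = 0.966545 − 0.971625 = -0.005081
N(d₁) = 0.833114,  N(d₂) = 0.497973,  e^(−rT) = 0.770152
E₀ = V₀·N(d₁) − D·e^(−rT)·N(d₂)
   = 331.6679·0.833114 − 269.9427·0.770152·0.497973 = 172.790075
B₀ = V₀ − E₀ = 331.6679 − 172.790075 = 158.877825
spread = −(1/T)·ln(B₀/D) − r = −(1/3.9691)·ln(158.877825/269.9427) − 0.0658 = 0.06775023
in basis points: 0.06775023 × 10⁴ = 677.5023 bp

spread=677.5023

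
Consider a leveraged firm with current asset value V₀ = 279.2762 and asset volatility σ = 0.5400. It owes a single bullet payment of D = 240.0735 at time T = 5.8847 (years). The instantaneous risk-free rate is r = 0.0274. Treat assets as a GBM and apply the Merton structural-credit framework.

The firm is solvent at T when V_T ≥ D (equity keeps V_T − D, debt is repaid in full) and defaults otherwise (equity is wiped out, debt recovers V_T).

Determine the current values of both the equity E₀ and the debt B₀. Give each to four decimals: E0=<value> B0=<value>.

d₁ = [ln(V₀/D) + (r + σ²/2)T] / (σ√T)
   = [ln(279.2762/240.0735) + (0.0274 + 0.5·0.5400²)·5.8847] / (0.5400·√5.8847)
   = [0.151256 + 1.019230] / 1.309954 = 0.893533
d₂ = d₁ − σ√T = 0.893533 − 1.309954 = -0.416421
N(d₁) = 0.814214,  N(d₂) = 0.338551,  e^(−rT) = 0.851087
E₀ = V₀·N(d₁) − D·e^(−rT)·N(d₂)
   = 279.2762·0.814214 − 240.0735·0.851087·0.338551 = 158.216682
B₀ = V₀ − E₀ = 279.2762 − 158.216682 = 121.059518

E0=158.2167 B0=121.0595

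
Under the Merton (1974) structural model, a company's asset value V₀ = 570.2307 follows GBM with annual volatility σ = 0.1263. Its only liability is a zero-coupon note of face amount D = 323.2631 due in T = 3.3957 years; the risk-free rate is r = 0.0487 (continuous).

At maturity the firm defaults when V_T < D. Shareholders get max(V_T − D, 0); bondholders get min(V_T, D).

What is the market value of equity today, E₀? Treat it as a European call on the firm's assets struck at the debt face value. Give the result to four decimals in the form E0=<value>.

d₁ = [ln(V₀/D) + (r + σ²/2)T] / (σ√T)
   = [ln(570.2307/323.2631) + (0.0487 + 0.5·0.1263²)·3.3957] / (0.1263·√3.3957)
   = [0.567574 + 0.192454] / 0.232738 = 3.265592
d₂ = d₁ − σ√T = 3.265592 − 0.232738 = 3.032854
N(d₁) = 0.999454,  N(d₂) = 0.998789,  e^(−rT) = 0.847580
E₀ = V₀·N(d₁) − D·e^(−rT)·N(d₂)
   = 570.2307·0.999454 − 323.2631·0.847580·0.998789 = 296.259939

E0=296.2599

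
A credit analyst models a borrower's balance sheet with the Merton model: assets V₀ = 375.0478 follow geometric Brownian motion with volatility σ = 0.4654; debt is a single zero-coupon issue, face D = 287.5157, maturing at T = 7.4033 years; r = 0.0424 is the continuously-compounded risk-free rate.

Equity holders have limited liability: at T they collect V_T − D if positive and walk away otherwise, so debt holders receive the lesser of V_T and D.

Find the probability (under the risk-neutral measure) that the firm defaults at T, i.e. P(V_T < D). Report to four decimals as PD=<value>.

d₁ = [ln(V₀/D) + (r + σ²/2)T] / (σ√T)
   = [ln(375.0478/287.5157) + (0.0424 + 0.5·0.4654²)·7.4033] / (0.4654·√7.4033)
   = [0.265776 + 1.115667] / 1.266307 = 1.090922
d₂ = d₁ − σ√T = 1.090922 − 1.266307 = -0.175385
risk-neutral PD = N(−d₂) = N(0.175385) = 0.569611

PD=0.5696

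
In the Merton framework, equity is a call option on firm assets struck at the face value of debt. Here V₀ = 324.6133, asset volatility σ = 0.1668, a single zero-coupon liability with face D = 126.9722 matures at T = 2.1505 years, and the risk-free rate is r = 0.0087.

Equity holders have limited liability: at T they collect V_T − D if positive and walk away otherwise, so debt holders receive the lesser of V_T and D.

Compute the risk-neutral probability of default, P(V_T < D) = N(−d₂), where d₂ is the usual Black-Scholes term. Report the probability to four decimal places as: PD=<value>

PD=0.0001

d₁ = [ln(V₀/D) + (r + σ²/2)T] / (σ√T)
   = [ln(324.6133/126.9722) + (0.0087 + 0.5·0.1668²)·2.1505] / (0.1668·√2.1505)
   = [0.938666 + 0.048625] / 0.244605 = 4.036265
d₂ = d₁ − σ√T = 4.036265 − 0.244605 = 3.791660
risk-neutral PD = N(−d₂) = N(-3.791660) = 0.000075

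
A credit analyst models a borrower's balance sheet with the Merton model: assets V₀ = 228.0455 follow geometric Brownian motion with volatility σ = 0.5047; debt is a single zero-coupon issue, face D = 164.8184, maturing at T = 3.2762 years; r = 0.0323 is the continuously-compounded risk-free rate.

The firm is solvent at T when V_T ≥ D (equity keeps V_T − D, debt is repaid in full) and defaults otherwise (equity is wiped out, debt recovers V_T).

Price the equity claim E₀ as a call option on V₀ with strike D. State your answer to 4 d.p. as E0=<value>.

E0=112.7585

d₁ = [ln(V₀/D) + (r + σ²/2)T] / (σ√T)
   = [ln(228.0455/164.8184) + (0.0323 + 0.5·0.5047²)·3.2762] / (0.5047·√3.2762)
   = [0.324701 + 0.523082] / 0.913521 = 0.928038
d₂ = d₁ − σ√T = 0.928038 − 0.913521 = 0.014517
N(d₁) = 0.823306,  N(d₂) = 0.505791,  e^(−rT) = 0.899585
E₀ = V₀·N(d₁) − D·e^(−rT)·N(d₂)
   = 228.0455·0.823306 − 164.8184·0.899585·0.505791 = 112.758469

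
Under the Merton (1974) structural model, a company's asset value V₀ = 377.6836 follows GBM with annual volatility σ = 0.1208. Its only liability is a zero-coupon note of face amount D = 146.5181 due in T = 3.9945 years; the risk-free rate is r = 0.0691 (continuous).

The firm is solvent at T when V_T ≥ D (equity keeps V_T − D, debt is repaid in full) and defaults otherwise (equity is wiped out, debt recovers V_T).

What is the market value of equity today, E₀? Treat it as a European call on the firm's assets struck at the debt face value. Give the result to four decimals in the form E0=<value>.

d₁ = [ln(V₀/D) + (r + σ²/2)T] / (σ√T)
   = [ln(377.6836/146.5181) + (0.0691 + 0.5·0.1208²)·3.9945] / (0.1208·√3.9945)
   = [0.946908 + 0.305165] / 0.241434 = 5.185988
d₂ = d₁ − σ√T = 5.185988 − 0.241434 = 4.944554
N(d₁) = 1.000000,  N(d₂) = 1.000000,  e^(−rT) = 0.758798
E₀ = V₀·N(d₁) − D·e^(−rT)·N(d₂)
   = 377.6836·1.000000 − 146.5181·0.758798·1.000000 = 266.505991

E0=266.5060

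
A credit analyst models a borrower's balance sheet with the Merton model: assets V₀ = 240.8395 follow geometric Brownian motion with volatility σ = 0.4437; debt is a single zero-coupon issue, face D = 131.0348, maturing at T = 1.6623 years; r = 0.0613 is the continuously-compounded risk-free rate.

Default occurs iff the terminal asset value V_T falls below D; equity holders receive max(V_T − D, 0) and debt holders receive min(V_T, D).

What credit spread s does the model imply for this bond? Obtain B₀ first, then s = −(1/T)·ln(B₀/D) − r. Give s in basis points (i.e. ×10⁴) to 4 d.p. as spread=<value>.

spread=250.6940

d₁ = [ln(V₀/D) + (r + σ²/2)T] / (σ√T)
   = [ln(240.8395/131.0348) + (0.0613 + 0.5·0.4437²)·1.6623] / (0.4437·√1.6623)
   = [0.608668 + 0.265527] / 0.572063 = 1.528144
d₂ = d₁ − σ√T = 1.528144 − 0.572063 = 0.956080
N(d₁) = 0.936762,  N(d₂) = 0.830484,  e^(−rT) = 0.903121
E₀ = V₀·N(d₁) − D·e^(−rT)·N(d₂)
   = 240.8395·0.936762 − 131.0348·0.903121·0.830484 = 127.329483
B₀ = V₀ − E₀ = 240.8395 − 127.329483 = 113.510017
spread = −(1/T)·ln(B₀/D) − r = −(1/1.6623)·ln(113.510017/131.0348) − 0.0613 = 0.02506940
in basis points: 0.02506940 × 10⁴ = 250.6940 bp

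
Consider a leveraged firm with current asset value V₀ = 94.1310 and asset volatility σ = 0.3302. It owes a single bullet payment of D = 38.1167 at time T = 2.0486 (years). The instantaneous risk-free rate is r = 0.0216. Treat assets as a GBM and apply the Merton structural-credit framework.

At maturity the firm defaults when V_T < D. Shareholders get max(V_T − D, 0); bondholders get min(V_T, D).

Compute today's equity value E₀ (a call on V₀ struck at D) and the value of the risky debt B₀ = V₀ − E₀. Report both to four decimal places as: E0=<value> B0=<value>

d₁ = [ln(V₀/D) + (r + σ²/2)T] / (σ√T)
   = [ln(94.1310/38.1167) + (0.0216 + 0.5·0.3302²)·2.0486] / (0.3302·√2.0486)
   = [0.904035 + 0.155931] / 0.472613 = 2.242778
d₂ = d₁ − σ√T = 2.242778 − 0.472613 = 1.770165
N(d₁) = 0.987544,  N(d₂) = 0.961650,  e^(−rT) = 0.956715
E₀ = V₀·N(d₁) − D·e^(−rT)·N(d₂)
   = 94.1310·0.987544 − 38.1167·0.956715·0.961650 = 57.890223
B₀ = V₀ − E₀ = 94.1310 − 57.890223 = 36.240777

E0=57.8902 B0=36.2408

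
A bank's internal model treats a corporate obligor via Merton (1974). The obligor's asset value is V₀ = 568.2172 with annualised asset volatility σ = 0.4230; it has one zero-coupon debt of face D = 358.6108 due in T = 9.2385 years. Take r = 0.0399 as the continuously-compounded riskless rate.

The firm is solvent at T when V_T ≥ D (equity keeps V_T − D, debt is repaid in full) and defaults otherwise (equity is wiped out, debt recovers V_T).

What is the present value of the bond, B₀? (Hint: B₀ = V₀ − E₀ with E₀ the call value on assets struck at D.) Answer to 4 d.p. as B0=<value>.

d₁ = [ln(V₀/D) + (r + σ²/2)T] / (σ√T)
   = [ln(568.2172/358.6108) + (0.0399 + 0.5·0.4230²)·9.2385] / (0.4230·√9.2385)
   = [0.460266 + 1.195134] / 1.285704 = 1.287543
d₂ = d₁ − σ√T = 1.287543 − 1.285704 = 0.001839
N(d₁) = 0.901048,  N(d₂) = 0.500734,  e^(−rT) = 0.691691
E₀ = V₀·N(d₁) − D·e^(−rT)·N(d₂)
   = 568.2172·0.901048 − 358.6108·0.691691·0.500734 = 387.784803
B₀ = V₀ − E₀ = 568.2172 − 387.784803 = 180.432397

B0=180.4324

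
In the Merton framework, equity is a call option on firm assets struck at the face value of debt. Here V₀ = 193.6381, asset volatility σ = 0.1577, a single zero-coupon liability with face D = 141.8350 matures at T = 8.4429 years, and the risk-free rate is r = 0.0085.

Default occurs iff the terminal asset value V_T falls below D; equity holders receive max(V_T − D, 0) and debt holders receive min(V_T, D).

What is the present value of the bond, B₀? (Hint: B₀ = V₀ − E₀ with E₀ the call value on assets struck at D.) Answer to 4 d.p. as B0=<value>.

B0=123.8805

d₁ = [ln(V₀/D) + (r + σ²/2)T] / (σ√T)
   = [ln(193.6381/141.8350) + (0.0085 + 0.5·0.1577²)·8.4429] / (0.1577·√8.4429)
   = [0.311327 + 0.176749] / 0.458224 = 1.065147
d₂ = d₁ − σ√T = 1.065147 − 0.458224 = 0.606924
N(d₁) = 0.856595,  N(d₂) = 0.728049,  e^(−rT) = 0.930750
E₀ = V₀·N(d₁) − D·e^(−rT)·N(d₂)
   = 193.6381·0.856595 − 141.8350·0.930750·0.728049 = 69.757600
B₀ = V₀ − E₀ = 193.6381 − 69.757600 = 123.880500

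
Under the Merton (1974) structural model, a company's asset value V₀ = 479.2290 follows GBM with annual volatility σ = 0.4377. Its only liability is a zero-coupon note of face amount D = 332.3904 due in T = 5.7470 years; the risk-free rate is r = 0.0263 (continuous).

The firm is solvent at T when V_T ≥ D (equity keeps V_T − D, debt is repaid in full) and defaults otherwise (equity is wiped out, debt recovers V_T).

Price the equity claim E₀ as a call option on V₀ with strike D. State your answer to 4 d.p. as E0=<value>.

d₁ = [ln(V₀/D) + (r + σ²/2)T] / (σ√T)
   = [ln(479.2290/332.3904) + (0.0263 + 0.5·0.4377²)·5.7470] / (0.4377·√5.7470)
   = [0.365868 + 0.701655] / 1.049294 = 1.017373
d₂ = d₁ − σ√T = 1.017373 − 1.049294 = -0.031921
N(d₁) = 0.845512,  N(d₂) = 0.487268,  e^(−rT) = 0.859722
E₀ = V₀·N(d₁) − D·e^(−rT)·N(d₂)
   = 479.2290·0.845512 − 332.3904·0.859722·0.487268 = 265.950644

E0=265.9506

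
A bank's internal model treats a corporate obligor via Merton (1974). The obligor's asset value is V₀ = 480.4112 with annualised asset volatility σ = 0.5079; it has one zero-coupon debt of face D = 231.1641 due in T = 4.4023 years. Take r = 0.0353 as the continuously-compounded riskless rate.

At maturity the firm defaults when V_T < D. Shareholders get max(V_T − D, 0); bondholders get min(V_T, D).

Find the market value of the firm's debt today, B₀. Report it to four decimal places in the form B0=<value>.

B0=163.6068

d₁ = [ln(V₀/D) + (r + σ²/2)T] / (σ√T)
   = [ln(480.4112/231.1641) + (0.0353 + 0.5·0.5079²)·4.4023] / (0.5079·√4.4023)
   = [0.731515 + 0.723215] / 1.065658 = 1.365099
d₂ = d₁ − σ√T = 1.365099 − 1.065658 = 0.299441
N(d₁) = 0.913889,  N(d₂) = 0.617698,  e^(−rT) = 0.856072
E₀ = V₀·N(d₁) − D·e^(−rT)·N(d₂)
   = 480.4112·0.913889 − 231.1641·0.856072·0.617698 = 316.804387
B₀ = V₀ − E₀ = 480.4112 − 316.804387 = 163.606813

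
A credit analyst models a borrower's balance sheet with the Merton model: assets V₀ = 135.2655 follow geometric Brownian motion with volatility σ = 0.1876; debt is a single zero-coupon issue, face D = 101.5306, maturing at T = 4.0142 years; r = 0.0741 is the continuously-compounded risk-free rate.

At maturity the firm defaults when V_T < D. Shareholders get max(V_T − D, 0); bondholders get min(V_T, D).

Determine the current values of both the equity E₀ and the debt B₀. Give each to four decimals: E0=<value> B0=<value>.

E0=60.8264 B0=74.4391

d₁ = [ln(V₀/D) + (r + σ²/2)T] / (σ√T)
   = [ln(135.2655/101.5306) + (0.0741 + 0.5·0.1876²)·4.0142] / (0.1876·√4.0142)
   = [0.286879 + 0.368090] / 0.375865 = 1.742562
d₂ = d₁ − σ√T = 1.742562 − 0.375865 = 1.366697
N(d₁) = 0.959295,  N(d₂) = 0.914140,  e^(−rT) = 0.742708
E₀ = V₀·N(d₁) − D·e^(−rT)·N(d₂)
   = 135.2655·0.959295 − 101.5306·0.742708·0.914140 = 60.826424
B₀ = V₀ − E₀ = 135.2655 − 60.826424 = 74.439076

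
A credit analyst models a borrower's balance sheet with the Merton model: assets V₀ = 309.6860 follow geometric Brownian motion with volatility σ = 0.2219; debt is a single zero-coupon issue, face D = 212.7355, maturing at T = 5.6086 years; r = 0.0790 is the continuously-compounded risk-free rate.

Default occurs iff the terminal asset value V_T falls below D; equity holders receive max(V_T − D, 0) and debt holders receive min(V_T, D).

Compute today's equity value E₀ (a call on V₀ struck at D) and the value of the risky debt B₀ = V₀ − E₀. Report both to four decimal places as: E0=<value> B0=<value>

E0=175.8023 B0=133.8837

d₁ = [ln(V₀/D) + (r + σ²/2)T] / (σ√T)
   = [ln(309.6860/212.7355) + (0.0790 + 0.5·0.2219²)·5.6086] / (0.2219·√5.6086)
   = [0.375509 + 0.581162] / 0.525514 = 1.820448
d₂ = d₁ − σ√T = 1.820448 − 0.525514 = 1.294933
N(d₁) = 0.965655,  N(d₂) = 0.902328,  e^(−rT) = 0.642056
E₀ = V₀·N(d₁) − D·e^(−rT)·N(d₂)
   = 309.6860·0.965655 − 212.7355·0.642056·0.902328 = 175.802334
B₀ = V₀ − E₀ = 309.6860 − 175.802334 = 133.883666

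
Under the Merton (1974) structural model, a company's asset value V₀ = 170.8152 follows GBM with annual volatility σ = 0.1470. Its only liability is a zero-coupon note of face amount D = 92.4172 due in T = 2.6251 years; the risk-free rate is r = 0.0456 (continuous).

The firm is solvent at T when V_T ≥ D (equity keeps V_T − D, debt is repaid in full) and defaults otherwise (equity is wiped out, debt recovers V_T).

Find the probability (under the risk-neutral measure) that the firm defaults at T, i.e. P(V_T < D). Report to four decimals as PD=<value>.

d₁ = [ln(V₀/D) + (r + σ²/2)T] / (σ√T)
   = [ln(170.8152/92.4172) + (0.0456 + 0.5·0.1470²)·2.6251] / (0.1470·√2.6251)
   = [0.614269 + 0.148067] / 0.238172 = 3.200785
d₂ = d₁ − σ√T = 3.200785 − 0.238172 = 2.962613
risk-neutral PD = N(−d₂) = N(-2.962613) = 0.001525

PD=0.0015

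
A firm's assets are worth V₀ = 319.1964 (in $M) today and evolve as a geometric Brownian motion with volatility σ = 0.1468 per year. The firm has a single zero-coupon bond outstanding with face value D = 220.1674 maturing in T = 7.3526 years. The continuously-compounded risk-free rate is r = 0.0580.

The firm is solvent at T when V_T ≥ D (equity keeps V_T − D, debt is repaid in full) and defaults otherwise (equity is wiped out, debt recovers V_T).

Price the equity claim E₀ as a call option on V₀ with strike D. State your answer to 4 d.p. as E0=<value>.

d₁ = [ln(V₀/D) + (r + σ²/2)T] / (σ√T)
   = [ln(319.1964/220.1674) + (0.0580 + 0.5·0.1468²)·7.3526] / (0.1468·√7.3526)
   = [0.371418 + 0.505676] / 0.398058 = 2.203433
d₂ = d₁ − σ√T = 2.203433 − 0.398058 = 1.805375
N(d₁) = 0.986218,  N(d₂) = 0.964492,  e^(−rT) = 0.652822
E₀ = V₀·N(d₁) − D·e^(−rT)·N(d₂)
   = 319.1964·0.986218 − 220.1674·0.652822·0.964492 = 176.170650

E0=176.1706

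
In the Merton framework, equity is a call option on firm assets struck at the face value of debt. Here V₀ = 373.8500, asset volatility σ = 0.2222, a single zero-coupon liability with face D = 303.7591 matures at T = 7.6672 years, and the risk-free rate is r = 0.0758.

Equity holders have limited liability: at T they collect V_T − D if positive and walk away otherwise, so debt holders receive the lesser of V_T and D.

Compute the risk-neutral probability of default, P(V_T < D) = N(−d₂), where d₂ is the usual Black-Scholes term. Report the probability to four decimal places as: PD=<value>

d₁ = [ln(V₀/D) + (r + σ²/2)T] / (σ√T)
   = [ln(373.8500/303.7591) + (0.0758 + 0.5·0.2222²)·7.6672] / (0.2222·√7.6672)
   = [0.207620 + 0.770449] / 0.615265 = 1.589671
d₂ = d₁ − σ√T = 1.589671 − 0.615265 = 0.974405
risk-neutral PD = N(−d₂) = N(-0.974405) = 0.164928

PD=0.1649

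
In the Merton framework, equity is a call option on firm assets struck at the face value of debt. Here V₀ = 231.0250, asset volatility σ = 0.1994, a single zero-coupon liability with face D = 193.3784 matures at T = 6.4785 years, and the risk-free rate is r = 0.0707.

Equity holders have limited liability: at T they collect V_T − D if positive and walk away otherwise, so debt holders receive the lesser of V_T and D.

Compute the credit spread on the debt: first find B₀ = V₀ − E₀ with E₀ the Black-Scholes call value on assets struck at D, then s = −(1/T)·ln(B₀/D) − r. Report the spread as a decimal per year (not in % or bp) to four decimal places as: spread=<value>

d₁ = [ln(V₀/D) + (r + σ²/2)T] / (σ√T)
   = [ln(231.0250/193.3784) + (0.0707 + 0.5·0.1994²)·6.4785] / (0.1994·√6.4785)
   = [0.177877 + 0.586824] / 0.507531 = 1.506708
d₂ = d₁ − σ√T = 1.506708 − 0.507531 = 0.999177
N(d₁) = 0.934057,  N(d₂) = 0.841146,  e^(−rT) = 0.632529
E₀ = V₀·N(d₁) − D·e^(−rT)·N(d₂)
   = 231.0250·0.934057 − 193.3784·0.632529·0.841146 = 112.903872
B₀ = V₀ − E₀ = 231.0250 − 112.903872 = 118.121128
spread = −(1/T)·ln(B₀/D) − r = −(1/6.4785)·ln(118.121128/193.3784) − 0.0707 = 0.00538834

spread=0.0054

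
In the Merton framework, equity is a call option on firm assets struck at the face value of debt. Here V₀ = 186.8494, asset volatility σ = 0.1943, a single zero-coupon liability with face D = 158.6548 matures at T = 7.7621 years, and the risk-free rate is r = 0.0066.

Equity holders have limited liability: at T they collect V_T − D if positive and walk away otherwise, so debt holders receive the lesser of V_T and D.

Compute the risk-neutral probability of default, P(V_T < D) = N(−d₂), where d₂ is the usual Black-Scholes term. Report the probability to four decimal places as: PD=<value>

d₁ = [ln(V₀/D) + (r + σ²/2)T] / (σ√T)
   = [ln(186.8494/158.6548) + (0.0066 + 0.5·0.1943²)·7.7621] / (0.1943·√7.7621)
   = [0.163572 + 0.197749] / 0.541330 = 0.667469
d₂ = d₁ − σ√T = 0.667469 − 0.541330 = 0.126139
risk-neutral PD = N(−d₂) = N(-0.126139) = 0.449811

PD=0.4498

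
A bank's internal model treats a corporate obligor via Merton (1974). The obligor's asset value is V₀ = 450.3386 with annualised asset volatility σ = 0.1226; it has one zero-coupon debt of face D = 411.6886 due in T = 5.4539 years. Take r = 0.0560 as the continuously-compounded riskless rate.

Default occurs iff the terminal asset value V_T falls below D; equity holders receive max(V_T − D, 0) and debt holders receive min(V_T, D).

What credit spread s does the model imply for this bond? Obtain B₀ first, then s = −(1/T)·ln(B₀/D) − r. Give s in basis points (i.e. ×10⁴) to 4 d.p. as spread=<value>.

d₁ = [ln(V₀/D) + (r + σ²/2)T] / (σ√T)
   = [ln(450.3386/411.6886) + (0.0560 + 0.5·0.1226²)·5.4539] / (0.1226·√5.4539)
   = [0.089733 + 0.346407] / 0.286315 = 1.523284
d₂ = d₁ − σ√T = 1.523284 − 0.286315 = 1.236969
N(d₁) = 0.936156,  N(d₂) = 0.891951,  e^(−rT) = 0.736815
E₀ = V₀·N(d₁) − D·e^(−rT)·N(d₂)
   = 450.3386·0.936156 − 411.6886·0.736815·0.891951 = 151.024403
B₀ = V₀ − E₀ = 450.3386 − 151.024403 = 299.314197
spread = −(1/T)·ln(B₀/D) − r = −(1/5.4539)·ln(299.314197/411.6886) − 0.0560 = 0.00244870
in basis points: 0.00244870 × 10⁴ = 24.4870 bp

spread=24.4870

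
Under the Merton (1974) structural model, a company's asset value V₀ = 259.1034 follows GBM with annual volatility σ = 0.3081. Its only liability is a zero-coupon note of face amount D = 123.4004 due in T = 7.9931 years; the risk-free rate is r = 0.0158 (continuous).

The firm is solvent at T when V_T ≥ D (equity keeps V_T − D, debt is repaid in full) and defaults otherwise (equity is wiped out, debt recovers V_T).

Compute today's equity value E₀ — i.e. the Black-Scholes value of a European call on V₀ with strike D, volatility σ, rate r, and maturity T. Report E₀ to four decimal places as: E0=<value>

E0=161.8927

d₁ = [ln(V₀/D) + (r + σ²/2)T] / (σ√T)
   = [ln(259.1034/123.4004) + (0.0158 + 0.5·0.3081²)·7.9931] / (0.3081·√7.9931)
   = [0.741793 + 0.505666] / 0.871063 = 1.432112
d₂ = d₁ − σ√T = 1.432112 − 0.871063 = 0.561049
N(d₁) = 0.923944,  N(d₂) = 0.712618,  e^(−rT) = 0.881358
E₀ = V₀·N(d₁) − D·e^(−rT)·N(d₂)
   = 259.1034·0.923944 − 123.4004·0.881358·0.712618 = 161.892736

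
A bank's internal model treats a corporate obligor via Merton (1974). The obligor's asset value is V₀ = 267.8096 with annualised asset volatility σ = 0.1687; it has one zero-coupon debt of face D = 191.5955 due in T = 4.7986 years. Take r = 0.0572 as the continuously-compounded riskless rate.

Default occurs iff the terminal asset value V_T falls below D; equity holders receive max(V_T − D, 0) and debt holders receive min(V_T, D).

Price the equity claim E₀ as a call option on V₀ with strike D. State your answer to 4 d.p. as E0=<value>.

E0=123.6940

d₁ = [ln(V₀/D) + (r + σ²/2)T] / (σ√T)
   = [ln(267.8096/191.5955) + (0.0572 + 0.5·0.1687²)·4.7986] / (0.1687·√4.7986)
   = [0.334890 + 0.342763] / 0.369549 = 1.833729
d₂ = d₁ − σ√T = 1.833729 − 0.369549 = 1.464180
N(d₁) = 0.966653,  N(d₂) = 0.928428,  e^(−rT) = 0.759967
E₀ = V₀·N(d₁) − D·e^(−rT)·N(d₂)
   = 267.8096·0.966653 − 191.5955·0.759967·0.928428 = 123.694011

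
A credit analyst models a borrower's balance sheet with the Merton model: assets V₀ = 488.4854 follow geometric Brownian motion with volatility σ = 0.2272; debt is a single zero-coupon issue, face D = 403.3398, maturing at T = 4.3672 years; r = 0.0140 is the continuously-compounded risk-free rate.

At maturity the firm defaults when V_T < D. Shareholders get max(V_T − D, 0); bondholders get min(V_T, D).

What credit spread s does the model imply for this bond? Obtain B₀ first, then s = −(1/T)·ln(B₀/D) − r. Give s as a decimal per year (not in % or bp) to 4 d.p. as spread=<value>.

spread=0.0241

d₁ = [ln(V₀/D) + (r + σ²/2)T] / (σ√T)
   = [ln(488.4854/403.3398) + (0.0140 + 0.5·0.2272²)·4.3672] / (0.2272·√4.3672)
   = [0.191530 + 0.173858] / 0.474799 = 0.769564
d₂ = d₁ − σ√T = 0.769564 − 0.474799 = 0.294765
N(d₁) = 0.779221,  N(d₂) = 0.615913,  e^(−rT) = 0.940691
E₀ = V₀·N(d₁) − D·e^(−rT)·N(d₂)
   = 488.4854·0.779221 − 403.3398·0.940691·0.615913 = 146.949344
B₀ = V₀ − E₀ = 488.4854 − 146.949344 = 341.536056
spread = −(1/T)·ln(B₀/D) − r = −(1/4.3672)·ln(341.536056/403.3398) − 0.0140 = 0.02408530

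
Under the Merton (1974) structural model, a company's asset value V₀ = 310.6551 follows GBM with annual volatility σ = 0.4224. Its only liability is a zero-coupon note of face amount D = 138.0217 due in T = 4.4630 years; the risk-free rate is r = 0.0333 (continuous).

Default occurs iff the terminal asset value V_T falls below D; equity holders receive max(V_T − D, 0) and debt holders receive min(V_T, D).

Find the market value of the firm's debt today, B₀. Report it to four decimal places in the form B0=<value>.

B0=107.3833

d₁ = [ln(V₀/D) + (r + σ²/2)T] / (σ√T)
   = [ln(310.6551/138.0217) + (0.0333 + 0.5·0.4224²)·4.4630] / (0.4224·√4.4630)
   = [0.811272 + 0.546766] / 0.892354 = 1.521860
d₂ = d₁ − σ√T = 1.521860 − 0.892354 = 0.629506
N(d₁) = 0.935978,  N(d₂) = 0.735491,  e^(−rT) = 0.861898
E₀ = V₀·N(d₁) − D·e^(−rT)·N(d₂)
   = 310.6551·0.935978 − 138.0217·0.861898·0.735491 = 203.271809
B₀ = V₀ − E₀ = 310.6551 − 203.271809 = 107.383291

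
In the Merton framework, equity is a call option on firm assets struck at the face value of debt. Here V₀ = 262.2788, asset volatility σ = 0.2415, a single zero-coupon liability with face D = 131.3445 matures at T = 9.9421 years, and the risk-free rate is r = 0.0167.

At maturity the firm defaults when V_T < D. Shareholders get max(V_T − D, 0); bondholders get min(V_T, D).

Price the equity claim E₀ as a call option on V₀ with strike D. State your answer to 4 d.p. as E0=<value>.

E0=159.1048

d₁ = [ln(V₀/D) + (r + σ²/2)T] / (σ√T)
   = [ln(262.2788/131.3445) + (0.0167 + 0.5·0.2415²)·9.9421] / (0.2415·√9.9421)
   = [0.691584 + 0.455956] / 0.761476 = 1.506995
d₂ = d₁ − σ√T = 1.506995 − 0.761476 = 0.745519
N(d₁) = 0.934094,  N(d₂) = 0.772021,  e^(−rT) = 0.847018
E₀ = V₀·N(d₁) − D·e^(−rT)·N(d₂)
   = 262.2788·0.934094 − 131.3445·0.847018·0.772021 = 159.104811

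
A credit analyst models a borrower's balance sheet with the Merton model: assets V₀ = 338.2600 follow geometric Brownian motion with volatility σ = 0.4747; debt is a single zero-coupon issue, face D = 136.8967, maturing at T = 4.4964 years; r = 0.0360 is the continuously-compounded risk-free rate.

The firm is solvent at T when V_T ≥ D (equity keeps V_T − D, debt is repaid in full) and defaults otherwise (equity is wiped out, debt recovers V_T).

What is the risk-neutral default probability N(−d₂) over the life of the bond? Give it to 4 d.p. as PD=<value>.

d₁ = [ln(V₀/D) + (r + σ²/2)T] / (σ√T)
   = [ln(338.2600/136.8967) + (0.0360 + 0.5·0.4747²)·4.4964] / (0.4747·√4.4964)
   = [0.904588 + 0.668480] / 1.006588 = 1.562773
d₂ = d₁ − σ√T = 1.562773 − 1.006588 = 0.556185
risk-neutral PD = N(−d₂) = N(-0.556185) = 0.289042

PD=0.2890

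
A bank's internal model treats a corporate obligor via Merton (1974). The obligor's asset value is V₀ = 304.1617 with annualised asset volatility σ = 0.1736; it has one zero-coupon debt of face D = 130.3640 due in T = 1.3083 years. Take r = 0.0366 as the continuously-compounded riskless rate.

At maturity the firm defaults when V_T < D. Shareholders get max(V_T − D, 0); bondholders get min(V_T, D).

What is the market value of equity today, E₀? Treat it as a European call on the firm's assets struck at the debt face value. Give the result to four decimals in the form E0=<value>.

E0=179.8930

d₁ = [ln(V₀/D) + (r + σ²/2)T] / (σ√T)
   = [ln(304.1617/130.3640) + (0.0366 + 0.5·0.1736²)·1.3083] / (0.1736·√1.3083)
   = [0.847229 + 0.067598] / 0.198565 = 4.607183
d₂ = d₁ − σ√T = 4.607183 − 0.198565 = 4.408618
N(d₁) = 0.999998,  N(d₂) = 0.999995,  e^(−rT) = 0.953245
E₀ = V₀·N(d₁) − D·e^(−rT)·N(d₂)
   = 304.1617·0.999998 − 130.3640·0.953245·0.999995 = 179.892951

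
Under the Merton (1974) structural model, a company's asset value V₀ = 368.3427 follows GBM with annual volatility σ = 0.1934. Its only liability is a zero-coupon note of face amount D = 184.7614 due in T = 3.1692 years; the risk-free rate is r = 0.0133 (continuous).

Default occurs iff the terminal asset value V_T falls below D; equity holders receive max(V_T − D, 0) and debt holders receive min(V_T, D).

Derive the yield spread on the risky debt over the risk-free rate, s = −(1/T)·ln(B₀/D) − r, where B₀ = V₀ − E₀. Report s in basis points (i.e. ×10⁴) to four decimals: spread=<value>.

d₁ = [ln(V₀/D) + (r + σ²/2)T] / (σ√T)
   = [ln(368.3427/184.7614) + (0.0133 + 0.5·0.1934²)·3.1692] / (0.1934·√3.1692)
   = [0.689948 + 0.101420] / 0.344295 = 2.298516
d₂ = d₁ − σ√T = 2.298516 − 0.344295 = 1.954220
N(d₁) = 0.989234,  N(d₂) = 0.974662,  e^(−rT) = 0.958726
E₀ = V₀·N(d₁) − D·e^(−rT)·N(d₂)
   = 368.3427·0.989234 − 184.7614·0.958726·0.974662 = 191.729738
B₀ = V₀ − E₀ = 368.3427 − 191.729738 = 176.612962
spread = −(1/T)·ln(B₀/D) − r = −(1/3.1692)·ln(176.612962/184.7614) − 0.0133 = 0.00093217
in basis points: 0.00093217 × 10⁴ = 9.3217 bp

spread=9.3217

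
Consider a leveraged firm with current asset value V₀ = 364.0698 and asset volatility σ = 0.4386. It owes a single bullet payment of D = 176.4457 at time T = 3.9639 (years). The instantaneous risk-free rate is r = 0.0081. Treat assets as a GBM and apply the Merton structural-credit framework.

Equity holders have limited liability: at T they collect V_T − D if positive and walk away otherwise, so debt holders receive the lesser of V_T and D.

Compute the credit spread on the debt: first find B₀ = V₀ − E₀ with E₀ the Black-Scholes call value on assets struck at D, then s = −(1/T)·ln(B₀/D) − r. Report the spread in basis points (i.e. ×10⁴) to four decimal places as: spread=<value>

d₁ = [ln(V₀/D) + (r + σ²/2)T] / (σ√T)
   = [ln(364.0698/176.4457) + (0.0081 + 0.5·0.4386²)·3.9639] / (0.4386·√3.9639)
   = [0.724332 + 0.413375] / 0.873233 = 1.302869
d₂ = d₁ − σ√T = 1.302869 − 0.873233 = 0.429636
N(d₁) = 0.903690,  N(d₂) = 0.666270,  e^(−rT) = 0.968402
E₀ = V₀·N(d₁) − D·e^(−rT)·N(d₂)
   = 364.0698·0.903690 − 176.4457·0.968402·0.666270 = 215.160502
B₀ = V₀ − E₀ = 364.0698 − 215.160502 = 148.909298
spread = −(1/T)·ln(B₀/D) − r = −(1/3.9639)·ln(148.909298/176.4457) − 0.0081 = 0.03470527
in basis points: 0.03470527 × 10⁴ = 347.0527 bp

spread=347.0527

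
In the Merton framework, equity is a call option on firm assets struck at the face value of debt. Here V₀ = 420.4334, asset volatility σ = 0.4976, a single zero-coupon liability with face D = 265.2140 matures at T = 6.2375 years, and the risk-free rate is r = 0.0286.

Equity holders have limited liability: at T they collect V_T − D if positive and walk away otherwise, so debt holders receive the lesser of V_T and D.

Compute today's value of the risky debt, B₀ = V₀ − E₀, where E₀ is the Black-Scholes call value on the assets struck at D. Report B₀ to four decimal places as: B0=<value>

B0=155.3154

d₁ = [ln(V₀/D) + (r + σ²/2)T] / (σ√T)
   = [ln(420.4334/265.2140) + (0.0286 + 0.5·0.4976²)·6.2375] / (0.4976·√6.2375)
   = [0.460749 + 0.950613] / 1.242755 = 1.135672
d₂ = d₁ − σ√T = 1.135672 − 1.242755 = -0.107084
N(d₁) = 0.871953,  N(d₂) = 0.457361,  e^(−rT) = 0.836614
E₀ = V₀·N(d₁) − D·e^(−rT)·N(d₂)
   = 420.4334·0.871953 − 265.2140·0.836614·0.457361 = 265.118045
B₀ = V₀ − E₀ = 420.4334 − 265.118045 = 155.315355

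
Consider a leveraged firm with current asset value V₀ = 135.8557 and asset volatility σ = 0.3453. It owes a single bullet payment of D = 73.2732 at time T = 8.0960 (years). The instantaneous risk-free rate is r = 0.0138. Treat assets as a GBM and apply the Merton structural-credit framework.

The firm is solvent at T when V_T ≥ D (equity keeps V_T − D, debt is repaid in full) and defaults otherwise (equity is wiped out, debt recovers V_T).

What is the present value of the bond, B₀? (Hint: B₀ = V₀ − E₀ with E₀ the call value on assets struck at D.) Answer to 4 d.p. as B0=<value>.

B0=54.0239

d₁ = [ln(V₀/D) + (r + σ²/2)T] / (σ√T)
   = [ln(135.8557/73.2732) + (0.0138 + 0.5·0.3453²)·8.0960] / (0.3453·√8.0960)
   = [0.617398 + 0.594376] / 0.982498 = 1.233361
d₂ = d₁ − σ√T = 1.233361 − 0.982498 = 0.250862
N(d₁) = 0.891279,  N(d₂) = 0.599040,  e^(−rT) = 0.894290
E₀ = V₀·N(d₁) − D·e^(−rT)·N(d₂)
   = 135.8557·0.891279 − 73.2732·0.894290·0.599040 = 81.831801
B₀ = V₀ − E₀ = 135.8557 − 81.831801 = 54.023899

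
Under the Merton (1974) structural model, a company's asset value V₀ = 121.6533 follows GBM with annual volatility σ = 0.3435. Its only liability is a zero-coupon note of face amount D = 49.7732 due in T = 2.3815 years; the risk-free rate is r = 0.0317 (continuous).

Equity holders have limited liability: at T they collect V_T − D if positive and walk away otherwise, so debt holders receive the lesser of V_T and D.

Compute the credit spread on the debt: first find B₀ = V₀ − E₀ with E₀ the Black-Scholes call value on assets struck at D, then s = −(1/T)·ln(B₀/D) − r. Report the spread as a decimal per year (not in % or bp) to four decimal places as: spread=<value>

spread=0.0047

d₁ = [ln(V₀/D) + (r + σ²/2)T] / (σ√T)
   = [ln(121.6533/49.7732) + (0.0317 + 0.5·0.3435²)·2.3815] / (0.3435·√2.3815)
   = [0.893699 + 0.215993] / 0.530093 = 2.093390
d₂ = d₁ − σ√T = 2.093390 − 0.530093 = 1.563297
N(d₁) = 0.981843,  N(d₂) = 0.941009,  e^(−rT) = 0.927286
E₀ = V₀·N(d₁) − D·e^(−rT)·N(d₂)
   = 121.6533·0.981843 − 49.7732·0.927286·0.941009 = 76.013129
B₀ = V₀ − E₀ = 121.6533 − 76.013129 = 45.640171
spread = −(1/T)·ln(B₀/D) − r = −(1/2.3815)·ln(45.640171/49.7732) − 0.0317 = 0.00470076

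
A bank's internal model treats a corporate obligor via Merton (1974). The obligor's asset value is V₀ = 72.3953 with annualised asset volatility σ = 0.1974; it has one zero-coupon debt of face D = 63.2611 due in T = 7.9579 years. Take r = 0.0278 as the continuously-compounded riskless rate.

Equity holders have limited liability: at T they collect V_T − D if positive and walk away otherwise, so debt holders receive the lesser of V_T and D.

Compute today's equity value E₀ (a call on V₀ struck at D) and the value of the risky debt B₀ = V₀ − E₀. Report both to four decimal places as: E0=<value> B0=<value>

E0=26.9116 B0=45.4837

d₁ = [ln(V₀/D) + (r + σ²/2)T] / (σ√T)
   = [ln(72.3953/63.2611) + (0.0278 + 0.5·0.1974²)·7.9579] / (0.1974·√7.9579)
   = [0.134871 + 0.376276] / 0.556860 = 0.917909
d₂ = d₁ − σ√T = 0.917909 − 0.556860 = 0.361048
N(d₁) = 0.820667,  N(d₂) = 0.640968,  e^(−rT) = 0.801533
E₀ = V₀·N(d₁) − D·e^(−rT)·N(d₂)
   = 72.3953·0.820667 − 63.2611·0.801533·0.640968 = 26.911577
B₀ = V₀ − E₀ = 72.3953 − 26.911577 = 45.483723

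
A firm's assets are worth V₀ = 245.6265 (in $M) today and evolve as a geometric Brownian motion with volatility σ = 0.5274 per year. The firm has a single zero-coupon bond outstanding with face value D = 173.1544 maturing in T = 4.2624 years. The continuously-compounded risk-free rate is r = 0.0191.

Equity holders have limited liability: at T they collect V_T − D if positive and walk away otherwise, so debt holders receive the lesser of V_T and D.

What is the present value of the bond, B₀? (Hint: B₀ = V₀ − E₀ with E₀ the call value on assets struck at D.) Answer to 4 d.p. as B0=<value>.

B0=113.0076

d₁ = [ln(V₀/D) + (r + σ²/2)T] / (σ√T)
   = [ln(245.6265/173.1544) + (0.0191 + 0.5·0.5274²)·4.2624] / (0.5274·√4.2624)
   = [0.349628 + 0.674207] / 1.088848 = 0.940292
d₂ = d₁ − σ√T = 0.940292 − 1.088848 = -0.148556
N(d₁) = 0.826466,  N(d₂) = 0.440952,  e^(−rT) = 0.921814
E₀ = V₀·N(d₁) − D·e^(−rT)·N(d₂)
   = 245.6265·0.826466 − 173.1544·0.921814·0.440952 = 132.618912
B₀ = V₀ − E₀ = 245.6265 − 132.618912 = 113.007588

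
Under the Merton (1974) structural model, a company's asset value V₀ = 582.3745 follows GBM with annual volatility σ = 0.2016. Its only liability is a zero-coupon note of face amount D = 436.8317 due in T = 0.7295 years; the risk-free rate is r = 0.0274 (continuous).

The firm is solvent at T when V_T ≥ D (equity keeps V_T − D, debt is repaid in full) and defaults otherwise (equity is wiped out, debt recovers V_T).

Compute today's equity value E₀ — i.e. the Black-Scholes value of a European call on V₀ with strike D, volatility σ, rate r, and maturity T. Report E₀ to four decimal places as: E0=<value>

E0=155.4550

d₁ = [ln(V₀/D) + (r + σ²/2)T] / (σ√T)
   = [ln(582.3745/436.8317) + (0.0274 + 0.5·0.2016²)·0.7295] / (0.2016·√0.7295)
   = [0.287566 + 0.034813] / 0.172188 = 1.872245
d₂ = d₁ − σ√T = 1.872245 − 0.172188 = 1.700057
N(d₁) = 0.969414,  N(d₂) = 0.955440,  e^(−rT) = 0.980210
E₀ = V₀·N(d₁) − D·e^(−rT)·N(d₂)
   = 582.3745·0.969414 − 436.8317·0.980210·0.955440 = 155.454978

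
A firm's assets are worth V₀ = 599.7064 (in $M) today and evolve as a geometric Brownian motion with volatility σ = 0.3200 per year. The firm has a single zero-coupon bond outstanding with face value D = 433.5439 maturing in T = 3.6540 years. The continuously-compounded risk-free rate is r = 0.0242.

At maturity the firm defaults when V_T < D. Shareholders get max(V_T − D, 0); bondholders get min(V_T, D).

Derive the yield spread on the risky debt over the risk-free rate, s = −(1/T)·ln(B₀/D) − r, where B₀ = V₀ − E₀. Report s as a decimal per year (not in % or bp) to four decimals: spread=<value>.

d₁ = [ln(V₀/D) + (r + σ²/2)T] / (σ√T)
   = [ln(599.7064/433.5439) + (0.0242 + 0.5·0.3200²)·3.6540] / (0.3200·√3.6540)
   = [0.324447 + 0.275512] / 0.611694 = 0.980815
d₂ = d₁ − σ√T = 0.980815 − 0.611694 = 0.369121
N(d₁) = 0.836658,  N(d₂) = 0.643981,  e^(−rT) = 0.915370
E₀ = V₀·N(d₁) − D·e^(−rT)·N(d₂)
   = 599.7064·0.836658 − 433.5439·0.915370·0.643981 = 246.183203
B₀ = V₀ − E₀ = 599.7064 − 246.183203 = 353.523197
spread = −(1/T)·ln(B₀/D) − r = −(1/3.6540)·ln(353.523197/433.5439) − 0.0242 = 0.03164126

spread=0.0316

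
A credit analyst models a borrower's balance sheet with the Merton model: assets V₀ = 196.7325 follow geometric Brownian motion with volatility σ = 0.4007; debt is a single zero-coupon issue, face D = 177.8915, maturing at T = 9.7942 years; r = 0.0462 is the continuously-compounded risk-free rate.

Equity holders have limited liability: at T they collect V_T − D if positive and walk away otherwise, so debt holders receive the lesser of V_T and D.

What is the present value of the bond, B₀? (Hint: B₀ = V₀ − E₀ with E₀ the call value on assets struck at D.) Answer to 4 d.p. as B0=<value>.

B0=76.3103

d₁ = [ln(V₀/D) + (r + σ²/2)T] / (σ√T)
   = [ln(196.7325/177.8915) + (0.0462 + 0.5·0.4007²)·9.7942] / (0.4007·√9.7942)
   = [0.100671 + 1.238773] / 1.254018 = 1.068122
d₂ = d₁ − σ√T = 1.068122 − 1.254018 = -0.185897
N(d₁) = 0.857267,  N(d₂) = 0.426263,  e^(−rT) = 0.636041
E₀ = V₀·N(d₁) − D·e^(−rT)·N(d₂)
   = 196.7325·0.857267 − 177.8915·0.636041·0.426263 = 120.422234
B₀ = V₀ − E₀ = 196.7325 − 120.422234 = 76.310266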